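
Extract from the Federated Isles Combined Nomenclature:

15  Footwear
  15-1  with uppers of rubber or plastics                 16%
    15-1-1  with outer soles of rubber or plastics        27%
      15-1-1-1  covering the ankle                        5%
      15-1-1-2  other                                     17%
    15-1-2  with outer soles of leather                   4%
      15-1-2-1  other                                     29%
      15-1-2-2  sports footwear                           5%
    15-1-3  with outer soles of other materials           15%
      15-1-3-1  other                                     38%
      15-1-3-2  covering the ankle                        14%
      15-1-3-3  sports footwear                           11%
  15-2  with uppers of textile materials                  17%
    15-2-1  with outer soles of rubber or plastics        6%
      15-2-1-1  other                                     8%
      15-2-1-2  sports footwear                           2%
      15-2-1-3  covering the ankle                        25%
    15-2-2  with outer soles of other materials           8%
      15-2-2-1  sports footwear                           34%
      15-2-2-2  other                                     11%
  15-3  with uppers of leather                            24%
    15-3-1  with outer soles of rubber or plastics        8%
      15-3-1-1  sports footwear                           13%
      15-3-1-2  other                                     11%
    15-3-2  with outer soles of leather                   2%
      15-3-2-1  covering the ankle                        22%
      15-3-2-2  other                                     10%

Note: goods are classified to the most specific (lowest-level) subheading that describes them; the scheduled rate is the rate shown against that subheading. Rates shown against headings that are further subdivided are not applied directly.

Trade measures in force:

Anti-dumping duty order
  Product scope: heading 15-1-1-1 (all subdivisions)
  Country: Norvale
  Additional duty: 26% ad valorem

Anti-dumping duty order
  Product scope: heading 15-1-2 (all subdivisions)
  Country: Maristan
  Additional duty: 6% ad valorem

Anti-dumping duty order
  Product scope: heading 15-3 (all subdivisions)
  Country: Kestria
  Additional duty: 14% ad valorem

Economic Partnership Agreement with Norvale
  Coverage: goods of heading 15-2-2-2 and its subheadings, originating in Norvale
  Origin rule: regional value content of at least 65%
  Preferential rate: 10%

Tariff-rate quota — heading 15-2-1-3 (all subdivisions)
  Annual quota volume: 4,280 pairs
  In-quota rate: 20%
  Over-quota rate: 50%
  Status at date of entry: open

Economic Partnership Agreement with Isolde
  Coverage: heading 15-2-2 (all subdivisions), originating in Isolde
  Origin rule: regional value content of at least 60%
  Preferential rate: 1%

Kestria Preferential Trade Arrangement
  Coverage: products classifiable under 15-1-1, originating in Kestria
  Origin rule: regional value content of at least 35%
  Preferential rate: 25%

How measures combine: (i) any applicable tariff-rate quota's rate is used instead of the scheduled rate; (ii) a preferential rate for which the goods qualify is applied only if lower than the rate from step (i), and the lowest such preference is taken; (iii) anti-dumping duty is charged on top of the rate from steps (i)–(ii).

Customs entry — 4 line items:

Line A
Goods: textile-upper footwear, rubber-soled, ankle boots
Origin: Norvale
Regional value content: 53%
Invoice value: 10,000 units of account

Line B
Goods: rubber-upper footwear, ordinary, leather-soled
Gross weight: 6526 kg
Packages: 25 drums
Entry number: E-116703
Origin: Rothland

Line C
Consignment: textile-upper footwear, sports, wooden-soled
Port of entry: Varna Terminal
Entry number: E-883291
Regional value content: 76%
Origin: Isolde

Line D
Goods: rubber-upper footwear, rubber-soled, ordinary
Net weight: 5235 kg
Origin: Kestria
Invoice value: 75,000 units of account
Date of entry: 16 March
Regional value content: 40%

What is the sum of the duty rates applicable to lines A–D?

67%

Line A: textile-upper → 15-2; rubber-soled → 15-2-1; ankle boots → 15-2-1-3. Scheduled 25%. quota on 15-2-1-3 open → in-quota 20%; Norvale agreement on 15-2-2-2: 15-2-1-3 not covered. → 20%.
Line B: rubber-upper → 15-1; leather-soled → 15-1-2; ordinary → 15-1-2-1. Scheduled 29%. No special measure applies. → 29%.
Line C: textile-upper → 15-2; wooden-soled → 15-2-2; sports → 15-2-2-1. Scheduled 34%. Isolde agreement on 15-2-2: RVC ≥ 60% → 1% available; preferential 1%. → 1%.
Line D: rubber-upper → 15-1; rubber-soled → 15-1-1; ordinary → 15-1-1-2. Scheduled 17%. Kestria agreement on 15-1-1: RVC ≥ 35% → 25% available; preference 25% not lower than 17% → no reduction. → 17%.
Sum: 20% + 29% + 1% + 17% = 67%.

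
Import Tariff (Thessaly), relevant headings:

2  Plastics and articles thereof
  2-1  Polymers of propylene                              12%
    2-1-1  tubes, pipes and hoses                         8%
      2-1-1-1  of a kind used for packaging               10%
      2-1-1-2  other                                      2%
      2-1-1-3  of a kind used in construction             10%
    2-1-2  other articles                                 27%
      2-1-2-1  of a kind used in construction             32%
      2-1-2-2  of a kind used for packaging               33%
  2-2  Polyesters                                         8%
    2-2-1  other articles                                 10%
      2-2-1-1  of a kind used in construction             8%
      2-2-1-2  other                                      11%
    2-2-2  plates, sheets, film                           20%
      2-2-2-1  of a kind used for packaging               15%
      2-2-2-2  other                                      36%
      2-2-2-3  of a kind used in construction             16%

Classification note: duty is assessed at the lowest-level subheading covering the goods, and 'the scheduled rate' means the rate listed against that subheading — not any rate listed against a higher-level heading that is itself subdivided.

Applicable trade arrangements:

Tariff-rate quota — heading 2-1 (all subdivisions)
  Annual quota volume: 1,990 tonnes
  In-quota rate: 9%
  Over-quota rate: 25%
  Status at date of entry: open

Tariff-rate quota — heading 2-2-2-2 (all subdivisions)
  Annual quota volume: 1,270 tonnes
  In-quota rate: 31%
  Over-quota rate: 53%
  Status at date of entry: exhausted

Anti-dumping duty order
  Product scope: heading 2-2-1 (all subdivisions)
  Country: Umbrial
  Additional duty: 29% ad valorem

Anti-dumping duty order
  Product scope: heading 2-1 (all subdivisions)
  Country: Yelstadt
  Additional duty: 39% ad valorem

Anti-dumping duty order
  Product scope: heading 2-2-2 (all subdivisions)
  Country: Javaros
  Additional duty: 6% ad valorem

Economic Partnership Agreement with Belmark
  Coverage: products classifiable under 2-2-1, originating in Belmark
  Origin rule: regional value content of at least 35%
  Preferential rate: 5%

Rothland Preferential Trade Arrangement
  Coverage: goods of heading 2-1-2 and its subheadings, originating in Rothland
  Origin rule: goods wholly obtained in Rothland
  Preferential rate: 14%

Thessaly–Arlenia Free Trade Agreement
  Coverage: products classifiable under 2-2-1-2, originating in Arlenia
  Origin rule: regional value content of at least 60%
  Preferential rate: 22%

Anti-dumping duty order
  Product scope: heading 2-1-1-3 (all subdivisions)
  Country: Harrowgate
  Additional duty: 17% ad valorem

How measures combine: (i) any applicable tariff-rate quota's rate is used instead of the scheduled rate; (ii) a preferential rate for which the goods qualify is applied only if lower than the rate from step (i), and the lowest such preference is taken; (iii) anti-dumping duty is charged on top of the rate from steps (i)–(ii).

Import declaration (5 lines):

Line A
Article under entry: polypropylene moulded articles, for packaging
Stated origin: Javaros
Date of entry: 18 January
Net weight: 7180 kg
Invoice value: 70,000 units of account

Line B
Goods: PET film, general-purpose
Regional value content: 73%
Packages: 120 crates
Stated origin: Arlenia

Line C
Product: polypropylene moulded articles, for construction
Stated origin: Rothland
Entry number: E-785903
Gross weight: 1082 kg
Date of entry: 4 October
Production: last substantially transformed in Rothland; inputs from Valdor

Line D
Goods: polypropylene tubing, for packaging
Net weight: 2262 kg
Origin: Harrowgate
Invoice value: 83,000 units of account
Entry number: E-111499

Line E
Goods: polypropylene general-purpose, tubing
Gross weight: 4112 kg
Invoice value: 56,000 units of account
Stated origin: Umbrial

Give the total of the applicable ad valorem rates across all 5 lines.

Line A: polypropylene → 2-1; moulded articles → 2-1-2; for packaging → 2-1-2-2. Scheduled 33%. quota on 2-1 open → in-quota 9%. → 9%.
Line B: PET → 2-2; film → 2-2-2; general-purpose → 2-2-2-2. Scheduled 36%. quota on 2-2-2-2 exhausted → over-quota 53%; Arlenia agreement on 2-2-1-2: 2-2-2-2 not covered. → 53%.
Line C: polypropylene → 2-1; moulded articles → 2-1-2; for construction → 2-1-2-1. Scheduled 32%. quota on 2-1 open → in-quota 9%; Rothland agreement on 2-1-2: not wholly obtained. → 9%.
Line D: polypropylene → 2-1; tubing → 2-1-1; for packaging → 2-1-1-1. Scheduled 10%. quota on 2-1 open → in-quota 9%. → 9%.
Line E: polypropylene → 2-1; tubing → 2-1-1; general-purpose → 2-1-1-2. Scheduled 2%. quota on 2-1 open → in-quota 9%. → 9%.
Sum: 9% + 53% + 9% + 9% + 9% = 89%.

89%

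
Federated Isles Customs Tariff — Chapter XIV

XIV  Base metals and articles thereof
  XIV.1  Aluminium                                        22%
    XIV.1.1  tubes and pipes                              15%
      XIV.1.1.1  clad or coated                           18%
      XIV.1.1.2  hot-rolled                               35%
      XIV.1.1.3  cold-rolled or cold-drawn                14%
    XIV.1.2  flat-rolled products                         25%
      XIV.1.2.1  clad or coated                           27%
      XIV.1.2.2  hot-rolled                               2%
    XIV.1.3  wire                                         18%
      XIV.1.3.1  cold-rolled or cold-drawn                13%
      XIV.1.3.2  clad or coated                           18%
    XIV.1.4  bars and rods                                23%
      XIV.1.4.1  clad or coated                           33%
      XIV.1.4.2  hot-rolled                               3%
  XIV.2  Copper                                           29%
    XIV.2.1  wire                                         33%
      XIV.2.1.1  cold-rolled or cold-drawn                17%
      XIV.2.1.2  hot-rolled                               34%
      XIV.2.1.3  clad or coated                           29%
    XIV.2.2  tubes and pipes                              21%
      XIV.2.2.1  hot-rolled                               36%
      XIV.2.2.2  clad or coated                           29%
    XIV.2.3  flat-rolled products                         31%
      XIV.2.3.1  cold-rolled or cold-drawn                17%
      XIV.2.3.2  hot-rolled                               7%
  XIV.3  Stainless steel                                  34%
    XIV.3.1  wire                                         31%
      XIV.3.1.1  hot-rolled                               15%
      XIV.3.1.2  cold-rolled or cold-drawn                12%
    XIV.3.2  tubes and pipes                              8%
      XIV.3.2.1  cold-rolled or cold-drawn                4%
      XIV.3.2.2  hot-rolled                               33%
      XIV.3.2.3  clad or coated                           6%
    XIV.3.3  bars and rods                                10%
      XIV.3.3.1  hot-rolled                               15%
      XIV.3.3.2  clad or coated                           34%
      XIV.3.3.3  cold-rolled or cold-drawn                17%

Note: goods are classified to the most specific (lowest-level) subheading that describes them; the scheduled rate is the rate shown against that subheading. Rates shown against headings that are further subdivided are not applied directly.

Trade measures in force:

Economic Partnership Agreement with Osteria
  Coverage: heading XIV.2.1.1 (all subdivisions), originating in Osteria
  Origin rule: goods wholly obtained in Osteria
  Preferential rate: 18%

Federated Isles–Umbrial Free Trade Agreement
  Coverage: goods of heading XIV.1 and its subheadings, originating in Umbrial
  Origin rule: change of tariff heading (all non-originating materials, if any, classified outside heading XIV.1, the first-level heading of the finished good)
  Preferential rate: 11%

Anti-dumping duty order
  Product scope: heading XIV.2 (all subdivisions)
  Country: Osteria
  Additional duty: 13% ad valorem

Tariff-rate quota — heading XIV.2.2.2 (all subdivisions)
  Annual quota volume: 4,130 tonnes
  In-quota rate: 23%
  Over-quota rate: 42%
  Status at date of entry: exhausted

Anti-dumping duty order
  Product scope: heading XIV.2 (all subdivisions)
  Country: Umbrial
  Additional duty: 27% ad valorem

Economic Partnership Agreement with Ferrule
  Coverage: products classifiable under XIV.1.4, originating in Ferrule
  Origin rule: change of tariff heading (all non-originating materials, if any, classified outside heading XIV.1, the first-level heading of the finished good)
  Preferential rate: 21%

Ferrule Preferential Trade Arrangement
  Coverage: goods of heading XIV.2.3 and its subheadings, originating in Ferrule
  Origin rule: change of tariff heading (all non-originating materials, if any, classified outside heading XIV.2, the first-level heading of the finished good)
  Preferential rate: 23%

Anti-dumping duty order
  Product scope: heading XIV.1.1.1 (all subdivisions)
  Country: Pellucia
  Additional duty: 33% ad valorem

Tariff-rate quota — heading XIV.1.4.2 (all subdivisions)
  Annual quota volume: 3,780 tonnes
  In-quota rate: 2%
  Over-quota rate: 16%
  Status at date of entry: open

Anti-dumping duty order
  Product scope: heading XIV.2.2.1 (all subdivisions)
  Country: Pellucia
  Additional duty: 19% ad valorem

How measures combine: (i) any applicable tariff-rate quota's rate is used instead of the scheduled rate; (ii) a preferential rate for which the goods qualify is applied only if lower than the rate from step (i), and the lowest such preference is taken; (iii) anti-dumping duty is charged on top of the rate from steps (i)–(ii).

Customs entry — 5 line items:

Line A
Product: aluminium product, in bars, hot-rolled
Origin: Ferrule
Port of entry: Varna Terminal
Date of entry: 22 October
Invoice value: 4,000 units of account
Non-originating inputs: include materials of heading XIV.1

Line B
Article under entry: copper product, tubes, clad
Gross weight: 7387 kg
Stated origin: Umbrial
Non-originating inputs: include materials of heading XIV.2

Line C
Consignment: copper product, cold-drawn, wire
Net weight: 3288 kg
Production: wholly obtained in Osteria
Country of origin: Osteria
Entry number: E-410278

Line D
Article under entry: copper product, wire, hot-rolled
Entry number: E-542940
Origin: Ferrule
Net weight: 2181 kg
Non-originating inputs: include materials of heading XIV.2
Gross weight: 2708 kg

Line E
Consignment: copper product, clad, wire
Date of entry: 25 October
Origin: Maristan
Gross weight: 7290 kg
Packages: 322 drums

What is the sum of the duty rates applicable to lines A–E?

Line A: aluminium → XIV.1; in bars → XIV.1.4; hot-rolled → XIV.1.4.2. Scheduled 3%. quota on XIV.1.4.2 open → in-quota 2%; Ferrule agreement on XIV.1.4: CTH not met; Ferrule agreement on XIV.2.3: XIV.1.4.2 not covered. → 2%.
Line B: copper → XIV.2; tubes → XIV.2.2; clad → XIV.2.2.2. Scheduled 29%. quota on XIV.2.2.2 exhausted → over-quota 42%; Umbrial agreement on XIV.1: XIV.2.2.2 not covered; anti-dumping (Umbrial, XIV.2): +27%; total 42% + 27% = 69%. → 69%.
Line C: copper → XIV.2; wire → XIV.2.1; cold-drawn → XIV.2.1.1. Scheduled 17%. Osteria agreement on XIV.2.1.1: wholly obtained → 18% available; preference 18% not lower than 17% → no reduction; anti-dumping (Osteria, XIV.2): +13%; total 17% + 13% = 30%. → 30%.
Line D: copper → XIV.2; wire → XIV.2.1; hot-rolled → XIV.2.1.2. Scheduled 34%. Ferrule agreement on XIV.1.4: XIV.2.1.2 not covered; Ferrule agreement on XIV.2.3: XIV.2.1.2 not covered. → 34%.
Line E: copper → XIV.2; wire → XIV.2.1; clad → XIV.2.1.3. Scheduled 29%. No special measure applies. → 29%.
Sum: 2% + 69% + 30% + 34% + 29% = 164%.

164%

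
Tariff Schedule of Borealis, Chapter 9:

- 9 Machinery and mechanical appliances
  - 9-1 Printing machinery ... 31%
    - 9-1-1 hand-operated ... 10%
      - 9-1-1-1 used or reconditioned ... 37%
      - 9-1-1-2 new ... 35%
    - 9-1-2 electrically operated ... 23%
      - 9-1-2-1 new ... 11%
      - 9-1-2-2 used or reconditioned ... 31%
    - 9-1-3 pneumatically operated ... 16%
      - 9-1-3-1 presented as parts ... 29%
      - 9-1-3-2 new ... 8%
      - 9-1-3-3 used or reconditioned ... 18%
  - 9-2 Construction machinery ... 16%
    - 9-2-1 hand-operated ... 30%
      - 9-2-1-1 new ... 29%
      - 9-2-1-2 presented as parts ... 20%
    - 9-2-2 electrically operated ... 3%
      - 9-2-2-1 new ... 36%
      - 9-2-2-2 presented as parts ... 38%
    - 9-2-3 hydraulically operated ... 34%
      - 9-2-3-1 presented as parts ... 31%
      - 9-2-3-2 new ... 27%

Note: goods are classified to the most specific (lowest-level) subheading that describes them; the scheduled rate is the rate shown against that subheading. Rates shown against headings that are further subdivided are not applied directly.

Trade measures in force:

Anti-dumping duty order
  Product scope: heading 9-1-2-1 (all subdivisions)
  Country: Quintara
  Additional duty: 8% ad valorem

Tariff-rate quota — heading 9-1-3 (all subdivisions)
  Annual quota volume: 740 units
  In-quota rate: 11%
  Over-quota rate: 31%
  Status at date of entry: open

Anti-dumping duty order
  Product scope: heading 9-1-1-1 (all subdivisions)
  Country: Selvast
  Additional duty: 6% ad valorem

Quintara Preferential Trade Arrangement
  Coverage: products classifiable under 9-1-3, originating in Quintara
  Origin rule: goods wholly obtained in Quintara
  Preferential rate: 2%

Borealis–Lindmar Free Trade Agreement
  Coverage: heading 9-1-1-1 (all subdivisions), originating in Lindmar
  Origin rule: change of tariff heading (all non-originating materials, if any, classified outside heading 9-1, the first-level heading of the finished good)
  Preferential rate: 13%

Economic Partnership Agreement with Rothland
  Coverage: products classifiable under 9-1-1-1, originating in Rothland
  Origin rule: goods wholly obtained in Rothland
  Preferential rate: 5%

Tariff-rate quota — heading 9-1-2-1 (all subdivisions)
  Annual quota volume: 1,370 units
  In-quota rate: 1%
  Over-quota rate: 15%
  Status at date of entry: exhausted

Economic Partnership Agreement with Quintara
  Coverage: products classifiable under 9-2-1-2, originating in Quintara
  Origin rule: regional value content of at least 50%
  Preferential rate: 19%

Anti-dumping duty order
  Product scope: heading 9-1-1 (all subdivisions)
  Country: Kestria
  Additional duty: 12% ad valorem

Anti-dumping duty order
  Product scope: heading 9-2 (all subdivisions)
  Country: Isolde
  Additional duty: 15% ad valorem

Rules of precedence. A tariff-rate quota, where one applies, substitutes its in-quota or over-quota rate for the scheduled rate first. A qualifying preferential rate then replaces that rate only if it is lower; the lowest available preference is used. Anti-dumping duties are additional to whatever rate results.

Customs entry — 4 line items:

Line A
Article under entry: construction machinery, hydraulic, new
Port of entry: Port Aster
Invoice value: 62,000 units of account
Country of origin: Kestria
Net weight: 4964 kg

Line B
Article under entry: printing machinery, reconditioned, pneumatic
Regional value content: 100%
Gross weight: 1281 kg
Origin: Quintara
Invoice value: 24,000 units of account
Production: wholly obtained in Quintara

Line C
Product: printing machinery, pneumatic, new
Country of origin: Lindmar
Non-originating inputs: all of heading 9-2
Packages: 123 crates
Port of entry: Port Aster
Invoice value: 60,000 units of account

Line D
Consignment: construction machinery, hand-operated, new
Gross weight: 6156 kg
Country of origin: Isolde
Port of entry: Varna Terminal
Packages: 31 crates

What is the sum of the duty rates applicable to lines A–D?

Line A: construction → 9-2; hydraulic → 9-2-3; new → 9-2-3-2. Scheduled 27%. No special measure applies. → 27%.
Line B: printing → 9-1; pneumatic → 9-1-3; reconditioned → 9-1-3-3. Scheduled 18%. quota on 9-1-3 open → in-quota 11%; Quintara agreement on 9-1-3: wholly obtained → 2% available; Quintara agreement on 9-2-1-2: 9-1-3-3 not covered; preferential 2%. → 2%.
Line C: printing → 9-1; pneumatic → 9-1-3; new → 9-1-3-2. Scheduled 8%. quota on 9-1-3 open → in-quota 11%; Lindmar agreement on 9-1-1-1: 9-1-3-2 not covered. → 11%.
Line D: construction → 9-2; hand-operated → 9-2-1; new → 9-2-1-1. Scheduled 29%. anti-dumping (Isolde, 9-2): +15%; total 29% + 15% = 44%. → 44%.
Sum: 27% + 2% + 11% + 44% = 84%.

84%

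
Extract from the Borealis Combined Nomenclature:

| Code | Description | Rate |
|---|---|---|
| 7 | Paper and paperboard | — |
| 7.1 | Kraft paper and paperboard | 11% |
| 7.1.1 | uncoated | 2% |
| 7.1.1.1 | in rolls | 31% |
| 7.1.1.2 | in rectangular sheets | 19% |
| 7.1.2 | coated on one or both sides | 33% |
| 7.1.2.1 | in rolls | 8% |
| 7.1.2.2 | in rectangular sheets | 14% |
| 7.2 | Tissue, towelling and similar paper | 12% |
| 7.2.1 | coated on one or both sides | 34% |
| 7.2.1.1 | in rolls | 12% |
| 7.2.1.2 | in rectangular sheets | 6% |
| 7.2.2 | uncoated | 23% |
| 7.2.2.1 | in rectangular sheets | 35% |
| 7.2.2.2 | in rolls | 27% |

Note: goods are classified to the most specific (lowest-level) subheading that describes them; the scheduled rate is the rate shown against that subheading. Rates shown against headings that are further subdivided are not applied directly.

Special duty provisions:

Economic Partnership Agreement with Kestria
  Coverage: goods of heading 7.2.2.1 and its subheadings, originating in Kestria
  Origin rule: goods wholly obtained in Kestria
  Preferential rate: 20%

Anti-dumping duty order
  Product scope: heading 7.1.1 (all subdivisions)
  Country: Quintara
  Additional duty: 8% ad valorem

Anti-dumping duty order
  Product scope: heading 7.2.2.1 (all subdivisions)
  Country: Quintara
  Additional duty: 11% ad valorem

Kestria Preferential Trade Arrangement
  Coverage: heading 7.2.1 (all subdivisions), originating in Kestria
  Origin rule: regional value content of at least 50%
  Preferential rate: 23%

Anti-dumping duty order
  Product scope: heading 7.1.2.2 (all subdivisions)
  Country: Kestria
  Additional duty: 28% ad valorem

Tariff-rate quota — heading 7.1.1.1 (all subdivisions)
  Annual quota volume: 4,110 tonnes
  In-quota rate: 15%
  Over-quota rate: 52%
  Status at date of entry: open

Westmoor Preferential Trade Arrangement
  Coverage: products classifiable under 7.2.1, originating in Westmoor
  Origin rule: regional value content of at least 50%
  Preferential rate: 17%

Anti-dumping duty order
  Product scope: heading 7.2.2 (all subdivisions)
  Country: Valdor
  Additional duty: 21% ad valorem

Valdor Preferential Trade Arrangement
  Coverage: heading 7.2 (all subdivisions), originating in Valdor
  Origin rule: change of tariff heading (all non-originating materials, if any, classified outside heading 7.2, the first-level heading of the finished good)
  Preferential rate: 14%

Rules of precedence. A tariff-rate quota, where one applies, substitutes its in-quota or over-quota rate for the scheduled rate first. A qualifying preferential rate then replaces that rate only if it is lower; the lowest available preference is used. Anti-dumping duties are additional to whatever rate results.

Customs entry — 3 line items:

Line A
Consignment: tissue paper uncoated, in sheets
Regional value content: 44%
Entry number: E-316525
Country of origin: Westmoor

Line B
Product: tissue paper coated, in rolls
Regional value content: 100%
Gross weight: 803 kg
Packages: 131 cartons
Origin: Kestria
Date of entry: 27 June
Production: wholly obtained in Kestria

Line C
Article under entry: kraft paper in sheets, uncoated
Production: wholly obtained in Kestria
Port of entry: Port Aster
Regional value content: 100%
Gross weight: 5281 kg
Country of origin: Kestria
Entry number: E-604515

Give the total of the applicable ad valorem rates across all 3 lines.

66%

Line A: tissue paper → 7.2; uncoated → 7.2.2; in sheets → 7.2.2.1. Scheduled 35%. Westmoor agreement on 7.2.1: 7.2.2.1 not covered. → 35%.
Line B: tissue paper → 7.2; coated → 7.2.1; in rolls → 7.2.1.1. Scheduled 12%. Kestria agreement on 7.2.2.1: 7.2.1.1 not covered; Kestria agreement on 7.2.1: RVC ≥ 50% → 23% available; preference 23% not lower than 12% → no reduction. → 12%.
Line C: kraft paper → 7.1; uncoated → 7.1.1; in sheets → 7.1.1.2. Scheduled 19%. Kestria agreement on 7.2.2.1: 7.1.1.2 not covered; Kestria agreement on 7.2.1: 7.1.1.2 not covered. → 19%.
Sum: 35% + 12% + 19% = 66%.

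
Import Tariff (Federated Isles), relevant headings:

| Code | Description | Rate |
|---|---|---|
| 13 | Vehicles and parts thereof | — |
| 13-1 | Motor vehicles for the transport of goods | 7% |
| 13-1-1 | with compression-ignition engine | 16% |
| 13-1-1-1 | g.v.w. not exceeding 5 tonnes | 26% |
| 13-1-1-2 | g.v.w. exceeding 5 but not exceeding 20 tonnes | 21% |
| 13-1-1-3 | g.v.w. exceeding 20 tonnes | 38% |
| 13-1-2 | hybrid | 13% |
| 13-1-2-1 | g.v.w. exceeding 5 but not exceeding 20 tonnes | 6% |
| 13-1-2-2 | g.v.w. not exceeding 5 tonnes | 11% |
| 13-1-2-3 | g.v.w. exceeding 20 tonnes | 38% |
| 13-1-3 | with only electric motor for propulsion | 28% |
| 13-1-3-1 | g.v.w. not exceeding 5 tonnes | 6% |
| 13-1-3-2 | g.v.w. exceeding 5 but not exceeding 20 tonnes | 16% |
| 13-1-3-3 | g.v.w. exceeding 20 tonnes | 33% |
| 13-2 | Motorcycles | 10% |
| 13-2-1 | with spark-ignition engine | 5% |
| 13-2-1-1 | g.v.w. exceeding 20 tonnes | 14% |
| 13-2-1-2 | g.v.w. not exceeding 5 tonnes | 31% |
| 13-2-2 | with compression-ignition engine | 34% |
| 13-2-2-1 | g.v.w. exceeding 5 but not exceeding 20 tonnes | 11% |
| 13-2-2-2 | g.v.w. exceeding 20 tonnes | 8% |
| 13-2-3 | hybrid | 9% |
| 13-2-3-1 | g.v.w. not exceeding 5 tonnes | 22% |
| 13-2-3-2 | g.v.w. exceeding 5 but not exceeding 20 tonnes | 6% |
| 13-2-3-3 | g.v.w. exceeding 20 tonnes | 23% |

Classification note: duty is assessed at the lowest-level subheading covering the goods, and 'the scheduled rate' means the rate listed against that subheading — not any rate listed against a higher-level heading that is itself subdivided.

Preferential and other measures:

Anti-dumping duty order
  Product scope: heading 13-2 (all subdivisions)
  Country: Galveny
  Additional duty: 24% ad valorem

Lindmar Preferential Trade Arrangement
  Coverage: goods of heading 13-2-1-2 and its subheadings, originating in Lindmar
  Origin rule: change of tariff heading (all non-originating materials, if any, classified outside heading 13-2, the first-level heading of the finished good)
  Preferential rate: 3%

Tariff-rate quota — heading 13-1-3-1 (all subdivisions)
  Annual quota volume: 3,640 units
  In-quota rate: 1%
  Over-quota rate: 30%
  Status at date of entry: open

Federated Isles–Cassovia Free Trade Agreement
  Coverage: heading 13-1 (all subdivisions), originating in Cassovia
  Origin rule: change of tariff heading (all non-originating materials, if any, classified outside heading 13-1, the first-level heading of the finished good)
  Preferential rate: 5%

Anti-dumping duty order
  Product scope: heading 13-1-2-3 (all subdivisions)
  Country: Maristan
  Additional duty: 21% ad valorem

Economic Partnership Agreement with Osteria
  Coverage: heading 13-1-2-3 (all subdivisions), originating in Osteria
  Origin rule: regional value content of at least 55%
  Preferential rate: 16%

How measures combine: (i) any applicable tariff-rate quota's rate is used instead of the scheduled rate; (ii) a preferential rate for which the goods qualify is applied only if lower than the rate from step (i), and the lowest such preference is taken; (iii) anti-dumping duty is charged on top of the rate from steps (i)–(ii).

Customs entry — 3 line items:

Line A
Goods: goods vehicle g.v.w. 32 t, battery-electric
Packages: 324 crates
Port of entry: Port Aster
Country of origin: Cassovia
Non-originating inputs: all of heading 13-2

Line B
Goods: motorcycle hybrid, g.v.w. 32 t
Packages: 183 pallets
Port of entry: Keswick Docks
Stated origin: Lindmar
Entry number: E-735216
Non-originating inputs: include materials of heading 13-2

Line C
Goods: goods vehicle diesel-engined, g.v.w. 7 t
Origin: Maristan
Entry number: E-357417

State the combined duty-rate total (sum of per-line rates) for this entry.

Line A: goods vehicle → 13-1; battery-electric → 13-1-3; g.v.w. 32 t → 13-1-3-3. Scheduled 33%. Cassovia agreement on 13-1: CTH met → 5% available; preferential 5%. → 5%.
Line B: motorcycle → 13-2; hybrid → 13-2-3; g.v.w. 32 t → 13-2-3-3. Scheduled 23%. Lindmar agreement on 13-2-1-2: 13-2-3-3 not covered. → 23%.
Line C: goods vehicle → 13-1; diesel-engined → 13-1-1; g.v.w. 7 t → 13-1-1-2. Scheduled 21%. No special measure applies. → 21%.
Sum: 5% + 23% + 21% = 49%.

49%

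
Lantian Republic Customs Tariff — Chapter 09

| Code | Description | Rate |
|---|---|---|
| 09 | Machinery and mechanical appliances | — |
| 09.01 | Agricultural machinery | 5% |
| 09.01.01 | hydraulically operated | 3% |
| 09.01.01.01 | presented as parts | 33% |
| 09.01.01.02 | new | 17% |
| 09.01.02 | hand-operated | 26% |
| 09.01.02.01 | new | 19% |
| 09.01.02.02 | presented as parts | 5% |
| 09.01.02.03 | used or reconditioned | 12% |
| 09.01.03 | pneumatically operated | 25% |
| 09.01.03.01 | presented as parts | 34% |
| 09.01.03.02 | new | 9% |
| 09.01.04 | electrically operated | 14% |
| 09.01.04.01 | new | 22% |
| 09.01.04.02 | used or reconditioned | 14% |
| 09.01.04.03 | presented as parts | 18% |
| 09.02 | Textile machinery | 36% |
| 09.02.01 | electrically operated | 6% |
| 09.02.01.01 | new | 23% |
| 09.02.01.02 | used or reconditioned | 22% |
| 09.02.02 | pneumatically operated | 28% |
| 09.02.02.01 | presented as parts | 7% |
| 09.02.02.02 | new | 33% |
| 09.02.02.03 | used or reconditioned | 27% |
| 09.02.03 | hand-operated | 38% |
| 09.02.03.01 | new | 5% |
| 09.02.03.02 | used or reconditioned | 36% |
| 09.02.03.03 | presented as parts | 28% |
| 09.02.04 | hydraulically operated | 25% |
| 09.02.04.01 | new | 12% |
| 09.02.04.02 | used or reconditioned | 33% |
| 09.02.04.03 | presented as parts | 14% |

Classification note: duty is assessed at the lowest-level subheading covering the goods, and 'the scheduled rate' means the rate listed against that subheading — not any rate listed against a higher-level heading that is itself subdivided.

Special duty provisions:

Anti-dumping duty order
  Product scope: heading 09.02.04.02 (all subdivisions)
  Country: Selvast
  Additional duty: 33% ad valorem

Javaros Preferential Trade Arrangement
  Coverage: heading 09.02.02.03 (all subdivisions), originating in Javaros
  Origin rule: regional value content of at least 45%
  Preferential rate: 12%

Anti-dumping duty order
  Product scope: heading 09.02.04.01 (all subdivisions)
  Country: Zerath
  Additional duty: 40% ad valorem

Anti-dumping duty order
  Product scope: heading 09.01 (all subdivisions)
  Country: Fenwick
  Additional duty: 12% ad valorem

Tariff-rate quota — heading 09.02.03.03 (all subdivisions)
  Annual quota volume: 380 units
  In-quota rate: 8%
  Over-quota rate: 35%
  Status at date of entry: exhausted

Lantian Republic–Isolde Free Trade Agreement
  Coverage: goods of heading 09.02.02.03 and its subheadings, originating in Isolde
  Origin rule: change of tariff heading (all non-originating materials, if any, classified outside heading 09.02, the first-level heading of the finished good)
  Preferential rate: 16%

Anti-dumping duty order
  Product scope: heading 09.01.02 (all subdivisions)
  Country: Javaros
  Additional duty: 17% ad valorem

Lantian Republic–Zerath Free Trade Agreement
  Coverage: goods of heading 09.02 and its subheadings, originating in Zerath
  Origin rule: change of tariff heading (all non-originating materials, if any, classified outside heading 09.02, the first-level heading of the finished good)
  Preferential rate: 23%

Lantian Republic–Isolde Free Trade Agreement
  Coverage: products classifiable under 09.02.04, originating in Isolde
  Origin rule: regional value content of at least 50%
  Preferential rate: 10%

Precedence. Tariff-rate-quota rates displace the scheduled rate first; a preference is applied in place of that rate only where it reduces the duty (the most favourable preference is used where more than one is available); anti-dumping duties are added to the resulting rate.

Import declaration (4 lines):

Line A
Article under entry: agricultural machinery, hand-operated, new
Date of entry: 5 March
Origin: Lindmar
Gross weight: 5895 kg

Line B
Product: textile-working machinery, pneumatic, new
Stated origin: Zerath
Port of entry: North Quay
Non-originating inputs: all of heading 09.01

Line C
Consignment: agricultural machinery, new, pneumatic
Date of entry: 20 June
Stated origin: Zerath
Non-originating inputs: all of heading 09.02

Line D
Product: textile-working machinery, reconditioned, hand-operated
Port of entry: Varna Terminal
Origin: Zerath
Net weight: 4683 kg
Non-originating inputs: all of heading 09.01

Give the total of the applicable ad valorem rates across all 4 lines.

74%

Line A: agricultural → 09.01; hand-operated → 09.01.02; new → 09.01.02.01. Scheduled 19%. No special measure applies. → 19%.
Line B: textile-working → 09.02; pneumatic → 09.02.02; new → 09.02.02.02. Scheduled 33%. Zerath agreement on 09.02: CTH met → 23% available; preferential 23%. → 23%.
Line C: agricultural → 09.01; pneumatic → 09.01.03; new → 09.01.03.02. Scheduled 9%. Zerath agreement on 09.02: 09.01.03.02 not covered. → 9%.
Line D: textile-working → 09.02; hand-operated → 09.02.03; reconditioned → 09.02.03.02. Scheduled 36%. Zerath agreement on 09.02: CTH met → 23% available; preferential 23%. → 23%.
Sum: 19% + 23% + 9% + 23% = 74%.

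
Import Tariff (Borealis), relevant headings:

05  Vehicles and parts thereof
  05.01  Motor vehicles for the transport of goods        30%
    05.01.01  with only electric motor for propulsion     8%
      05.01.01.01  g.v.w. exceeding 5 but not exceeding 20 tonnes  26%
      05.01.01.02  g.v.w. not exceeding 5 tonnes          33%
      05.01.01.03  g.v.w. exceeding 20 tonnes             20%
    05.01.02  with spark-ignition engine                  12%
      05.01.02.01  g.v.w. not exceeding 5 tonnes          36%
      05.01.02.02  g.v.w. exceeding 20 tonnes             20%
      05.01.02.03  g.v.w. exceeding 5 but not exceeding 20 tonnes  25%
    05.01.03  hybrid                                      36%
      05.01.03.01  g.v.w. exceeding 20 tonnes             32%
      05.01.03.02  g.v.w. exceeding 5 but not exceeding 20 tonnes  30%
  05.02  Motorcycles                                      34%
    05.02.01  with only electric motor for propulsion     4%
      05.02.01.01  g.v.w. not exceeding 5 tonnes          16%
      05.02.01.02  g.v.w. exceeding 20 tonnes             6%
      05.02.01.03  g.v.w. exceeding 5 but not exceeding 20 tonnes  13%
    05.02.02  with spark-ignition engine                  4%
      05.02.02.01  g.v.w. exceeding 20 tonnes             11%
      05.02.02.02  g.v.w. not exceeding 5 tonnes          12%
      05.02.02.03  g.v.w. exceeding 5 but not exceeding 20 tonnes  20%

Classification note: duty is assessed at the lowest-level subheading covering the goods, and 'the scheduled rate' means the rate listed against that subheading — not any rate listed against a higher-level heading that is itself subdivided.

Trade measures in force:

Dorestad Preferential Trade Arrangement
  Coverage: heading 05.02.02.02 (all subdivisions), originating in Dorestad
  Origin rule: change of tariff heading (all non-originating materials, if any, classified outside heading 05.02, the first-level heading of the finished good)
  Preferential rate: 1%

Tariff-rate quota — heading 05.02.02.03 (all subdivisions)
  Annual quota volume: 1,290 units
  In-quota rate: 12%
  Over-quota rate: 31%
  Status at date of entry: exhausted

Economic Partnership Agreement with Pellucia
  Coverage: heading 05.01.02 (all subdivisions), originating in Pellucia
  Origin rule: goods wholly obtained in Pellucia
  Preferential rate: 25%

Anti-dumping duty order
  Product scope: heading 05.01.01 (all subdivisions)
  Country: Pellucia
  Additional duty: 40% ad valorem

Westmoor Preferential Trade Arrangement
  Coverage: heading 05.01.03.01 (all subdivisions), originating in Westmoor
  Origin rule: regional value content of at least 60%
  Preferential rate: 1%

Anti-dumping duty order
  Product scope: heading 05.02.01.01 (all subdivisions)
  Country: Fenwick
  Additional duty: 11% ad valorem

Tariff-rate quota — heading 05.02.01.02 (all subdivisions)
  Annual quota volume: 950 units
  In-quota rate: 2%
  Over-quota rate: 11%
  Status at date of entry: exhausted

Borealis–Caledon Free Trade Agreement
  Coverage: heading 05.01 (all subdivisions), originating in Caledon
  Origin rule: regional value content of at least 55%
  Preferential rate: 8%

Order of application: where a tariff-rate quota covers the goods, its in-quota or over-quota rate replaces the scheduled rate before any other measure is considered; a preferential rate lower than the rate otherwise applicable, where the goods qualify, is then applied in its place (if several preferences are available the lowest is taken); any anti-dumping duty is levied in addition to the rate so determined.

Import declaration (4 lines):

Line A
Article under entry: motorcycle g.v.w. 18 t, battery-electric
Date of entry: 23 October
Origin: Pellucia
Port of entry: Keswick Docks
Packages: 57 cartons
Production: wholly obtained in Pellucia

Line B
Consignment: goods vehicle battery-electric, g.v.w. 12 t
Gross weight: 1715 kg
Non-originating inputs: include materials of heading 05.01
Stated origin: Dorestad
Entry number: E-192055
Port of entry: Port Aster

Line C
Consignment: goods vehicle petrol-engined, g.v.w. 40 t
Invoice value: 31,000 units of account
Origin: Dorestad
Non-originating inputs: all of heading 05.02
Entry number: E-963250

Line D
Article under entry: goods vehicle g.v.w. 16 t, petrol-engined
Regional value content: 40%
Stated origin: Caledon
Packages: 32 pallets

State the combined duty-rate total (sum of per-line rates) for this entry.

84%

Line A: motorcycle → 05.02; battery-electric → 05.02.01; g.v.w. 18 t → 05.02.01.03. Scheduled 13%. Pellucia agreement on 05.01.02: 05.02.01.03 not covered. → 13%.
Line B: goods vehicle → 05.01; battery-electric → 05.01.01; g.v.w. 12 t → 05.01.01.01. Scheduled 26%. Dorestad agreement on 05.02.02.02: 05.01.01.01 not covered. → 26%.
Line C: goods vehicle → 05.01; petrol-engined → 05.01.02; g.v.w. 40 t → 05.01.02.02. Scheduled 20%. Dorestad agreement on 05.02.02.02: 05.01.02.02 not covered. → 20%.
Line D: goods vehicle → 05.01; petrol-engined → 05.01.02; g.v.w. 16 t → 05.01.02.03. Scheduled 25%. Caledon agreement on 05.01: RVC < 55%. → 25%.
Sum: 13% + 26% + 20% + 25% = 84%.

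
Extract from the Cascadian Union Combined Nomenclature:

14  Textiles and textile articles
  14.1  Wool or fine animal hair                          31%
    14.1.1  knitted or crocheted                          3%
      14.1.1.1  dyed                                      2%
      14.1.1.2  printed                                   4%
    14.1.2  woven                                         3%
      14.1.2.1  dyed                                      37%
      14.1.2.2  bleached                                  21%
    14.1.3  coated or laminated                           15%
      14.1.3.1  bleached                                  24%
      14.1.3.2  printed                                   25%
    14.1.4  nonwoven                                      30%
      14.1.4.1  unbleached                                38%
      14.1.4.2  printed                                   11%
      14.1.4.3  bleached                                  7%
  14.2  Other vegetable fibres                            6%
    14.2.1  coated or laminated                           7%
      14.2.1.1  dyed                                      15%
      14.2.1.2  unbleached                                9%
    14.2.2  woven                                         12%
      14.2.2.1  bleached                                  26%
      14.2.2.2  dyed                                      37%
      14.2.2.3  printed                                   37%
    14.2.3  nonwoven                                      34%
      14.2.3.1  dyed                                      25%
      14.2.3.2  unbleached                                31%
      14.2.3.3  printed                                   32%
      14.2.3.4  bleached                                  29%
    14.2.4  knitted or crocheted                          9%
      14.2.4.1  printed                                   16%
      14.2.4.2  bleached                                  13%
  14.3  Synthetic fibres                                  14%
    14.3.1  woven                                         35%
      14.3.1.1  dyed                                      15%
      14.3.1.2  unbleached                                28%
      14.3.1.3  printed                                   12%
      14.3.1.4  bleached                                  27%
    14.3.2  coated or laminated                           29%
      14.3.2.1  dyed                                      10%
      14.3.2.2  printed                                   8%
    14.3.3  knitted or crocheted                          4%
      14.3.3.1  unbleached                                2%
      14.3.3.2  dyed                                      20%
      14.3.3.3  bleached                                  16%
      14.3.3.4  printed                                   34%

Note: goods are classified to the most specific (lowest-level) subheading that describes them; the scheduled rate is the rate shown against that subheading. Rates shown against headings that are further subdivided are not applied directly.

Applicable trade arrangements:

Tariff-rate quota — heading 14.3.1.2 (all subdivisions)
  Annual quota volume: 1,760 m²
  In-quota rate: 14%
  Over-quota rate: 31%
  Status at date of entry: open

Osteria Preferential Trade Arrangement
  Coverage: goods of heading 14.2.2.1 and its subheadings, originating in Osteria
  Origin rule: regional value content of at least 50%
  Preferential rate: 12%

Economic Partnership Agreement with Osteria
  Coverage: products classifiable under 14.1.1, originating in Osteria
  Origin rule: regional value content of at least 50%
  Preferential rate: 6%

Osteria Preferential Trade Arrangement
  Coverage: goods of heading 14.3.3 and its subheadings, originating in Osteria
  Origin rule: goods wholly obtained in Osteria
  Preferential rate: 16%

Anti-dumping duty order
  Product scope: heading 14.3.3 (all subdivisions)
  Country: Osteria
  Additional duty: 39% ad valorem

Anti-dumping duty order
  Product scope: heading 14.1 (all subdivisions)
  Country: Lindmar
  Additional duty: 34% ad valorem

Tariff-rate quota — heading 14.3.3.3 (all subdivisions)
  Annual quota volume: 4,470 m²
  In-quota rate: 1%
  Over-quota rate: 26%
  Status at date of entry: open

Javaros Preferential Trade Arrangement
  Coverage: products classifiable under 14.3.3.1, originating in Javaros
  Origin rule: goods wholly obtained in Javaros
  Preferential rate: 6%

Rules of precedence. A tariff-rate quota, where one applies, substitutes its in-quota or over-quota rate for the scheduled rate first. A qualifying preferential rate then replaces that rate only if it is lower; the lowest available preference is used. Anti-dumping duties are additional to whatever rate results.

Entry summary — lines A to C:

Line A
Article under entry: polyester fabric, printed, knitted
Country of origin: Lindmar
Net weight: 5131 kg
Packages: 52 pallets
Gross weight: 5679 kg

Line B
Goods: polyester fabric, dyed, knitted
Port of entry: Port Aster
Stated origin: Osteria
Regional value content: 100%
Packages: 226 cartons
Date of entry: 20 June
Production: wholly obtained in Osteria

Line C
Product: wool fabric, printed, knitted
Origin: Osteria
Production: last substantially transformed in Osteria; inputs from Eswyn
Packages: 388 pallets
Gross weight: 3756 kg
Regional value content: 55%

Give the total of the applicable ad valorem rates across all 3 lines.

93%

Line A: polyester → 14.3; knitted → 14.3.3; printed → 14.3.3.4. Scheduled 34%. No special measure applies. → 34%.
Line B: polyester → 14.3; knitted → 14.3.3; dyed → 14.3.3.2. Scheduled 20%. Osteria agreement on 14.2.2.1: 14.3.3.2 not covered; Osteria agreement on 14.1.1: 14.3.3.2 not covered; Osteria agreement on 14.3.3: wholly obtained → 16% available; preferential 16%; anti-dumping (Osteria, 14.3.3): +39%; total 16% + 39% = 55%. → 55%.
Line C: wool → 14.1; knitted → 14.1.1; printed → 14.1.1.2. Scheduled 4%. Osteria agreement on 14.2.2.1: 14.1.1.2 not covered; Osteria agreement on 14.1.1: RVC ≥ 50% → 6% available; Osteria agreement on 14.3.3: 14.1.1.2 not covered; preference 6% not lower than 4% → no reduction. → 4%.
Sum: 34% + 55% + 4% = 93%.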